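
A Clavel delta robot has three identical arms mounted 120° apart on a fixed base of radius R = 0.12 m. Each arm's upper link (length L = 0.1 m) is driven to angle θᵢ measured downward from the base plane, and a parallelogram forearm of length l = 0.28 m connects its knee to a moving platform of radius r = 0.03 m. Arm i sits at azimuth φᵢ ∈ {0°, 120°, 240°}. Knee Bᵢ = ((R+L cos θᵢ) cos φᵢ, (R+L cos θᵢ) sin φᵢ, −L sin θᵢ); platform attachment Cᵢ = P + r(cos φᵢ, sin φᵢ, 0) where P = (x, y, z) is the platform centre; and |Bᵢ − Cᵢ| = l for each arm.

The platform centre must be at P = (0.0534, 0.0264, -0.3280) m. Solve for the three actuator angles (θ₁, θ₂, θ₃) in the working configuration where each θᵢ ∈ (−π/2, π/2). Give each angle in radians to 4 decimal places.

θ₁ = 0.7856, θ₂ = 1.1345, θ₃ = 1.3962

arm 1 (φ=0.0°): x'=0.0534, y'=0.0264
  e−x'=0.0366;  (l²−L²−(e−x')²−y'²−z²)/2L = -0.2061
  γ=atan2(-0.3280,0.0366)=-1.4597;  ψ=arccos(-0.6245)=2.2453;  θ1=γ+ψ≈0.7856
rotate P by −φ2: (-0.0038, -0.0594, -0.3280)
  e−x'=0.0938;  (l²−L²−(e−x')²−y'²−z²)/2L = -0.2576
  γ=atan2(-0.3280,0.0938)=-1.2922;  ψ=arccos(-0.7551)=2.4266;  θ2=γ+ψ≈1.1345
φ3=240.0° → target in arm frame (-0.0496, 0.0330)
  A cos θ + B sin θ = C:  0.1396·cos θ + -0.3280·sin θ = -0.2988
  θ3 = atan2(B,A) + arccos(C/0.3565) = 1.3962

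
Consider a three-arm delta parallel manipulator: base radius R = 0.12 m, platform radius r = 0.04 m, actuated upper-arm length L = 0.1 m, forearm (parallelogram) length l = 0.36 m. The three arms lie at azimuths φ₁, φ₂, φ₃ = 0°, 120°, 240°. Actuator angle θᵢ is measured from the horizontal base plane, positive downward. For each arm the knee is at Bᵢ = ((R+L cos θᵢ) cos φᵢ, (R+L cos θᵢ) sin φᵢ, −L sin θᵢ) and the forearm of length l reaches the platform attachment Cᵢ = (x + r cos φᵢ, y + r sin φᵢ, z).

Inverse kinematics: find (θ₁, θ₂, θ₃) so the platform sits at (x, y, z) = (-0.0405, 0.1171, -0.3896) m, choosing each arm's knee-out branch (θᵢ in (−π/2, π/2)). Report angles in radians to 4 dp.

φ1=0.0° → target in arm frame (-0.0405, 0.1171)
  e−x'=0.1205;  (l²−L²−(e−x')²−y'²−z²)/2L = -0.3021
  γ=atan2(-0.3896,0.1205)=-1.2708;  ψ=arccos(-0.7408)=2.4051;  θ1=γ+ψ≈1.1342
rotate P by −φ2: (0.1217, -0.0235, -0.3896)
  A=-0.0417, B=-0.3896, C=(l²−L²−A²−y'²−z²)/(2L)=-0.1724
  θ2 = atan2(B,A) + arccos(C/0.3918) = 0.3490
arm 3 (φ=240.0°): x'=-0.0812, y'=-0.0936
  e−x'=0.1612;  (l²−L²−(e−x')²−y'²−z²)/2L = -0.3346
  θ3 = atan2(B,A) + arccos(C/0.4216) = 1.3091

θ₁ = 1.1342, θ₂ = 0.3490, θ₃ = 1.3091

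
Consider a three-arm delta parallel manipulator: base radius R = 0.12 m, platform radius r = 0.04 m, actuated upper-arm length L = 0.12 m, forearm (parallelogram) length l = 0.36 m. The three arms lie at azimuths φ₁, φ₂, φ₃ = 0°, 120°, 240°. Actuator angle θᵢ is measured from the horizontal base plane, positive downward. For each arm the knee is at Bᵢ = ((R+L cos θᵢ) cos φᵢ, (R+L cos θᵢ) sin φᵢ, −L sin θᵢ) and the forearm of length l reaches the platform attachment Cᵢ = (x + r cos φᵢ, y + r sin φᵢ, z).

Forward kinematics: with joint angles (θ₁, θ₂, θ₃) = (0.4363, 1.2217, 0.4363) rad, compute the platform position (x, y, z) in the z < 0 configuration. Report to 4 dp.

(0.0658, -0.1139, -0.3693)

centre 1 = (0.1888·cos0.0°, 0.1888·sin0.0°, -0.0507) = (0.1888, 0.0000, -0.0507)
arm 2 at φ=120.0°: ρ2 = 0.1210;  centre 2 = (-0.0605, 0.1048, -0.1128)
arm 3 at φ=240.0°: ρ3 = 0.1888;  centre 3 = (-0.0944, -0.1635, -0.0507)
subtract pairs → two planes through P
plane₁₂: -0.4986x+0.2097y+-0.1241z = -0.0108
det = 0.2817;  x = 0.0126+-0.1440z,  y = -0.0218+0.2495z
sphere 1 gives Az²+Bz+C=0 with A=1.0830, B=0.1413, C=-0.0955;  B²−4AC=0.4337;  roots -0.3693, 0.2388;  negative root z = -0.3693
x = 0.0658, y = -0.1139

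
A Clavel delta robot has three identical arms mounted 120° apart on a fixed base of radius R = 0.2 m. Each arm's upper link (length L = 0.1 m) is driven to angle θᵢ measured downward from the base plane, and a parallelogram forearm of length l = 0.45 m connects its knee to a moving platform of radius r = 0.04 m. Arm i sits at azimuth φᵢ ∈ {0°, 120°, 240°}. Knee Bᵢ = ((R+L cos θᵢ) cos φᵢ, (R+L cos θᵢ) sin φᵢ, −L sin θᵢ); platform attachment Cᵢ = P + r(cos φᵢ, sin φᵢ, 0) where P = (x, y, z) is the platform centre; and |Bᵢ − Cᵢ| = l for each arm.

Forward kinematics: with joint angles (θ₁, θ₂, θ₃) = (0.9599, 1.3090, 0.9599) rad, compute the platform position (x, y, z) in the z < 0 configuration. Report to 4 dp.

(0.0206, -0.0357, -0.4851)

arm 1 at φ=0.0°: (R−r)+L cos θ1 = 0.2174;  S1 = (0.2174, 0.0000, -0.0819)
arm 2 at φ=120.0°: (R−r)+L cos θ2 = 0.1859;  S2 = (-0.0929, 0.1610, -0.0966)
S3 = (0.2174·cos240.0°, 0.2174·sin240.0°, -0.0819) = (-0.1087, -0.1882, -0.0819)
|S₂|²−|S₁|² = -0.0101;  |S₃|²−|S₁|² = 0.0000
[-0.6206 0.3220 -0.0294]·P = -0.0101;  [-0.6521 -0.3765 0.0000]·P = 0.0000
det = 0.4436;  x = 0.0085+-0.0249z,  y = -0.0148+0.0432z
quadratic in z: (1.0025)z²+(0.1730)z+(-0.1520)=0, √Δ=0.7996 → z ∈ {-0.4851, 0.3125}; z = -0.4851 (taking z<0)
x = 0.0206, y = -0.0357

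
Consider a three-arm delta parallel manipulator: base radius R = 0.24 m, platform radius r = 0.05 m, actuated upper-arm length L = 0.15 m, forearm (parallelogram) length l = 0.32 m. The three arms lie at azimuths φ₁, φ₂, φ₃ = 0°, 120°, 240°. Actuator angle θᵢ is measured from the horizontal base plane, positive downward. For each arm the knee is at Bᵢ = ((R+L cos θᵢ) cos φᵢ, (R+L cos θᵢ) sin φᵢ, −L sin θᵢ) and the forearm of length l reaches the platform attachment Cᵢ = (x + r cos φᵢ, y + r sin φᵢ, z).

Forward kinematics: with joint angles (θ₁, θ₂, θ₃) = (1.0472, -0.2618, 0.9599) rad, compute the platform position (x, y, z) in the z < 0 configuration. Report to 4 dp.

(-0.0471, 0.0660, -0.1554)

φ1=0.0°: virtual centre (0.2650, 0.0000, -0.1299), radius l
arm 2 at φ=120.0°: (R−r)+L cos θ2 = 0.3349;  S2 = (-0.1674, 0.2900, 0.0388)
φ3=240.0°: virtual centre (-0.1380, -0.2391, -0.1229), radius l
subtract pairs → two planes through P
plane₁₂: -0.8649x+0.5800y+0.3375z = 0.0266
det = 0.8811;  x = -0.0172+0.1924z,  y = 0.0202+-0.2949z
into |P−S₁|² = l²: 1.1240z² + 0.1393z + -0.0055 = 0;  Δ = 0.0441;  z = -0.1554 or 0.0315 → z<0 root = -0.1554
x = -0.0471, y = 0.0660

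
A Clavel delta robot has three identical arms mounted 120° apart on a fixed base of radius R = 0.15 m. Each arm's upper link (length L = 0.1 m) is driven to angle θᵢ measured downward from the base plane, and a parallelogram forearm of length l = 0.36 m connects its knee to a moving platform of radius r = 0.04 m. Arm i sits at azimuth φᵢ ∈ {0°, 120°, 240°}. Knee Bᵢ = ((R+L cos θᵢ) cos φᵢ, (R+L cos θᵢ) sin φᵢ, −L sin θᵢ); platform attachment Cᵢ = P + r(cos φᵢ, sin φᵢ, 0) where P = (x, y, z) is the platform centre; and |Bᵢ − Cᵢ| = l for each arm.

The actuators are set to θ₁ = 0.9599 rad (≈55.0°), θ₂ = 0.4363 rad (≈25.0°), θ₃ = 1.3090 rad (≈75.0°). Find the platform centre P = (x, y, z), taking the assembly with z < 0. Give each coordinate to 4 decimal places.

arm 1 at φ=0.0°: e+L cos θ1 = 0.1674;  O1 = (0.1674, 0.0000, -0.0819)
φ2=120.0°: virtual centre (-0.1003, 0.1738, -0.0423), radius l
φ3=240.0°: virtual centre (-0.0679, -0.1177, -0.0966), radius l
|O₂|²−|O₁|² = 0.0073;  |O₃|²−|O₁|² = -0.0069
linear system: -0.5354x+0.3475y = 0.0073−0.0793z; -0.4706x+-0.2354y = -0.0069−-0.0294z
det = 0.2895;  x = 0.0024+0.0292z,  y = 0.0247+-0.1832z
sphere 1 gives Az²+Bz+C=0 with A=1.0344, B=0.1451, C=-0.0951;  B²−4AC=0.4144;  roots -0.3813, 0.2410;  negative root z = -0.3813
x = -0.0088, y = 0.0946

(-0.0088, 0.0946, -0.3813)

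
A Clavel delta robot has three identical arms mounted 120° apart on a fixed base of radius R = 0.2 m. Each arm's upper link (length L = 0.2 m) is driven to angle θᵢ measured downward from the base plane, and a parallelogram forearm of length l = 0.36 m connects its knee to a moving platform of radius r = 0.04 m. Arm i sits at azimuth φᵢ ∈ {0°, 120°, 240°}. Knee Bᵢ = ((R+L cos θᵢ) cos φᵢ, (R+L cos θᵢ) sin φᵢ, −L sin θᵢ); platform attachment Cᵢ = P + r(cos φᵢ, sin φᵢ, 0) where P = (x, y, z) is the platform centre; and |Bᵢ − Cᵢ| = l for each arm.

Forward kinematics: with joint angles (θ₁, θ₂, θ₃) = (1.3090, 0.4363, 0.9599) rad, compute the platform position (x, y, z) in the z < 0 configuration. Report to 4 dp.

(-0.1036, 0.0661, -0.3537)

φ1=0.0°: virtual centre (0.2118, 0.0000, -0.1932), radius l
arm 2 at φ=120.0°: (R−r)+L cos θ2 = 0.3413;  O2 = (-0.1706, 0.2955, -0.0845)
O3 = (0.2747·cos240.0°, 0.2747·sin240.0°, -0.1638) = (-0.1374, -0.2379, -0.1638)
eliminate P² terms by subtracting sphere 1 from 2 and 3
plane₁₂: -0.7648x+0.5911y+0.2173z = 0.0414
Cramer: x(z) = -0.0407+0.1778z;  y(z) = 0.0174-0.1376z
into |P−O₁|² = l²: 1.0506z² + 0.2918z + -0.0282 = 0;  Δ = 0.2037;  z = -0.3537 or 0.0760 → z<0 root = -0.3537
x = -0.1036, y = 0.0661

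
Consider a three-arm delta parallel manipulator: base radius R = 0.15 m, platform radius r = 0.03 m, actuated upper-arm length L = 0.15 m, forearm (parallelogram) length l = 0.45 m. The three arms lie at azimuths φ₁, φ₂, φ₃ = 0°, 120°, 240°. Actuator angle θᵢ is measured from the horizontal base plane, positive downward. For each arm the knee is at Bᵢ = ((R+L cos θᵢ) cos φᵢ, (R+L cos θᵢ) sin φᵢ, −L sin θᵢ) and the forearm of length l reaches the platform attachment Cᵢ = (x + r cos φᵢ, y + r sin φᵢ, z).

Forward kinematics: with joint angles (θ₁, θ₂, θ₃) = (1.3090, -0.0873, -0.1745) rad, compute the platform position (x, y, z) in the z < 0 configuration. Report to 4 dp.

(-0.2415, -0.0098, -0.3503)

centre 1 = (0.1588·cos0.0°, 0.1588·sin0.0°, -0.1449) = (0.1588, 0.0000, -0.1449)
φ2=120.0°: virtual centre (-0.1347, 0.2333, 0.0131), radius l
arm 3 at φ=240.0°: (R−r)+L cos θ3 = 0.2677;  centre 3 = (-0.1339, -0.2319, 0.0260)
eliminate P² terms by subtracting sphere 1 from 2 and 3
[-0.5871 0.4667 0.3159]·P = 0.0265;  [-0.5854 -0.4637 0.3419]·P = 0.0261
Cramer: x(z) = -0.0449+0.5611z;  y(z) = 0.0004+0.0289z
into |P−centre ₁|² = l²: 1.3157z² + 0.0611z + -0.1400 = 0;  Δ = 0.7405;  z = -0.3503 or 0.3038 → z<0 root = -0.3503
x = -0.2415, y = -0.0098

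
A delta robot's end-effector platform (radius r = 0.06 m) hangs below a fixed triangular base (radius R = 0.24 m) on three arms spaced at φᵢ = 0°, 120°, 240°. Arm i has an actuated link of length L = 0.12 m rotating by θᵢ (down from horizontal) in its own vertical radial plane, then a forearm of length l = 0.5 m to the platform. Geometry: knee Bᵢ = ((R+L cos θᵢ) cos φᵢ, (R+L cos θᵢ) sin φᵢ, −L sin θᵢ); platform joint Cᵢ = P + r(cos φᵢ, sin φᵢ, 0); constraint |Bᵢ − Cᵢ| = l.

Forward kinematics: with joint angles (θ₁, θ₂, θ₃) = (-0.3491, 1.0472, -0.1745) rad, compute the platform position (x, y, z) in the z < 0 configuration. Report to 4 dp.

(0.0948, -0.1349, -0.3978)

arm 1 at φ=0.0°: e+L cos θ1 = 0.2928;  S1 = (0.2928, 0.0000, 0.0410)
φ2=120.0°: virtual centre (-0.1200, 0.2078, -0.1039), radius l
φ3=240.0°: virtual centre (-0.1491, -0.2582, 0.0208), radius l
subtract pairs → two planes through P
linear system: -0.8255x+0.4157y = -0.0190−-0.2899z; -0.8837x+-0.5165y = 0.0019−-0.0404z
det = 0.7937;  x = 0.0113+-0.2098z,  y = -0.0232+0.2808z
quadratic in z: (1.1229)z²+(0.0230)z+(-0.1686)=0, √Δ=0.8705 → z ∈ {-0.3978, 0.3774}; z = -0.3978 (taking z<0)
x = 0.0948, y = -0.1349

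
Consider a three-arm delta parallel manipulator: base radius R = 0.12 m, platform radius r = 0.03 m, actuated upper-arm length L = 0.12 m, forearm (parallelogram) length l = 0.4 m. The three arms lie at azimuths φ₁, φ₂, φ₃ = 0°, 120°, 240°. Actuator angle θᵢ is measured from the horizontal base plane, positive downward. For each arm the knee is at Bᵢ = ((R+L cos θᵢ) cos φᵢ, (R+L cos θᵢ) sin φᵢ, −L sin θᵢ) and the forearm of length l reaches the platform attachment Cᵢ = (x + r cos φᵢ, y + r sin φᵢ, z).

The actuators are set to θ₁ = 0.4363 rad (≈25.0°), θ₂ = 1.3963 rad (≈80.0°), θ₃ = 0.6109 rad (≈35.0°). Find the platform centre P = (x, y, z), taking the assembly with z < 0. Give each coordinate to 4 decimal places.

S1 = (0.1988·cos0.0°, 0.1988·sin0.0°, -0.0507) = (0.1988, 0.0000, -0.0507)
arm 2 at φ=120.0°: ρ2 = 0.1108;  S2 = (-0.0554, 0.0960, -0.1182)
S3 = (0.1883·cos240.0°, 0.1883·sin240.0°, -0.0688) = (-0.0941, -0.1631, -0.0688)
|S₂|²−|S₁|² = -0.0158;  |S₃|²−|S₁|² = -0.0019
[-0.5084 0.1920 -0.1349]·P = -0.0158;  [-0.5858 -0.3261 -0.0362]·P = -0.0019
Cramer: x(z) = 0.0198-0.1832z;  y(z) = -0.0299+0.2179z
sphere 1 gives Az²+Bz+C=0 with A=1.0810, B=0.1539, C=-0.1245;  B²−4AC=0.5622;  roots -0.4180, 0.2756;  negative root z = -0.4180
x = 0.0964, y = -0.1209

(0.0964, -0.1209, -0.4180)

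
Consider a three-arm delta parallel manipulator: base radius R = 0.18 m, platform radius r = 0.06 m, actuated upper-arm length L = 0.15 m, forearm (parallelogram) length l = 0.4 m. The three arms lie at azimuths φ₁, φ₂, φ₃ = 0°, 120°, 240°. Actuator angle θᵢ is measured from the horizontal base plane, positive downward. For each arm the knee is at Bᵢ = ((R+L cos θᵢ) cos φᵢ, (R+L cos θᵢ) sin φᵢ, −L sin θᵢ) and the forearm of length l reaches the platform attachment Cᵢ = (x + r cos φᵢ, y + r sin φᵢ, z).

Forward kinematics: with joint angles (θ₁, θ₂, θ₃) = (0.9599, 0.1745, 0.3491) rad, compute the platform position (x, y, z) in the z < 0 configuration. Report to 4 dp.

(-0.1114, 0.0211, -0.3653)

φ1=0.0°: virtual centre (0.2060, 0.0000, -0.1229), radius l
arm 2 at φ=120.0°: e+L cos θ2 = 0.2677;  O2 = (-0.1339, 0.2319, -0.0260)
O3 = (0.2610·cos240.0°, 0.2610·sin240.0°, -0.0513) = (-0.1305, -0.2260, -0.0513)
eliminate P² terms by subtracting sphere 1 from 2 and 3
plane₁₂: -0.6798x+0.4637y+0.1937z = 0.0148
Cramer: x(z) = -0.0207+0.2485z;  y(z) = 0.0016-0.0533z
into |P−O₁|² = l²: 1.0646z² + 0.1329z + -0.0935 = 0;  Δ = 0.4158;  z = -0.3653 or 0.2404 → z<0 root = -0.3653
x = -0.1114, y = 0.0211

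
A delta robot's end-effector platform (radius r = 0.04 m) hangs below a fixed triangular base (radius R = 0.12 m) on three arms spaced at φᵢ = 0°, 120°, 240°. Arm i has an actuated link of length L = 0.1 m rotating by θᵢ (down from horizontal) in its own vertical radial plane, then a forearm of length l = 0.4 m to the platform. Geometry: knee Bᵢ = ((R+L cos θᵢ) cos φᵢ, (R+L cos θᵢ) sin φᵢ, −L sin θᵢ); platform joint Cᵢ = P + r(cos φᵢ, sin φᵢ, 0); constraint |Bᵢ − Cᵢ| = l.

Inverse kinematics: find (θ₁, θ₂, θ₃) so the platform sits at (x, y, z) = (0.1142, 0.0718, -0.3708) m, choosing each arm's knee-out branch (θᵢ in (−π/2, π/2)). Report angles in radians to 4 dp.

arm 1 (φ=0.0°): x'=0.1142, y'=0.0718
  A=-0.0342, B=-0.3708, C=(l²−L²−A²−y'²−z²)/(2L)=0.0309
  √(A²+B²)=0.3724;  θ1 = -1.6628+1.4877 ≈ -0.1751
φ2=120.0° → target in arm frame (0.0051, -0.1348)
  A cos θ + B sin θ = C:  0.0749·cos θ + -0.3708·sin θ = -0.0564
  √(A²+B²)=0.3783;  θ2 = -1.3714+1.7204 ≈ 0.3490
arm 3 (φ=240.0°): x'=-0.1193, y'=0.0630
  A cos θ + B sin θ = C:  0.1993·cos θ + -0.3708·sin θ = -0.1559
  √(A²+B²)=0.4210;  θ3 = -1.0777+1.9501 ≈ 0.8725

θ₁ = -0.1751, θ₂ = 0.3490, θ₃ = 0.8725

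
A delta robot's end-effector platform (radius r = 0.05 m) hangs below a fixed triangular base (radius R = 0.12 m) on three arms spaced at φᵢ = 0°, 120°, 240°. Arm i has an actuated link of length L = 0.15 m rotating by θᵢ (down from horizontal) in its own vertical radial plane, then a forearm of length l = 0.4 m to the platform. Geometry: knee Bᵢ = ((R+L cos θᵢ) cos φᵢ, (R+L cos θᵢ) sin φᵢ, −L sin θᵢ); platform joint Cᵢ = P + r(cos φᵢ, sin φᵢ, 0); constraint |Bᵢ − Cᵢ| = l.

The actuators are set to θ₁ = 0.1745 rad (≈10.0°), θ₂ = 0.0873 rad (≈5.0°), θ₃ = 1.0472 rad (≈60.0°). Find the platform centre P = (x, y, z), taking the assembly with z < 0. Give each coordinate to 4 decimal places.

φ1=0.0°: virtual centre (0.2177, 0.0000, -0.0260), radius l
arm 2 at φ=120.0°: (R−r)+L cos θ2 = 0.2194;  O2 = (-0.1097, 0.1900, -0.0131)
O3 = (0.1450·cos240.0°, 0.1450·sin240.0°, -0.1299) = (-0.0725, -0.1256, -0.1299)
|O₂|²−|O₁|² = 0.0002;  |O₃|²−|O₁|² = -0.0102
plane₁₂: -0.6549x+0.3801y+0.0259z = 0.0002
det = 0.3851;  x = 0.0099+-0.1881z,  y = 0.0177+-0.3923z
sphere 1 gives Az²+Bz+C=0 with A=1.1893, B=0.1164, C=-0.1158;  B²−4AC=0.5645;  roots -0.3648, 0.2669;  negative root z = -0.3648
x = 0.0785, y = 0.1608

(0.0785, 0.1608, -0.3648)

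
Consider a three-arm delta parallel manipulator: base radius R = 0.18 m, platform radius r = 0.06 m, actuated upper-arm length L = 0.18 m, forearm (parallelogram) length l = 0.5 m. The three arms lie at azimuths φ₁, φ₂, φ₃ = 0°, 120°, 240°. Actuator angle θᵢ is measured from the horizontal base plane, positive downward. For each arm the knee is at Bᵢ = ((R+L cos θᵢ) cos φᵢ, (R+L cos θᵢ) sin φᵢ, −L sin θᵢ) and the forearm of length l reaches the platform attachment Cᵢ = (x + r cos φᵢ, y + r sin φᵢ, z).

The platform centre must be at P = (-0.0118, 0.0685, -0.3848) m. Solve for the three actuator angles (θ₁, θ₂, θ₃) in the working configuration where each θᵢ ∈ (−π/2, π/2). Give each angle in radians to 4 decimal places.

φ1=0.0° → target in arm frame (-0.0118, 0.0685)
  e−x'=0.1318;  (l²−L²−(e−x')²−y'²−z²)/2L = 0.1318
  θ1 = atan2(B,A) + arccos(C/0.4067) = -0.0001
arm 2 (φ=120.0°): x'=0.0652, y'=-0.0240
  e−x'=0.0548;  (l²−L²−(e−x')²−y'²−z²)/2L = 0.1832
  θ2 = atan2(B,A) + arccos(C/0.3887) = -0.3494
arm 3 (φ=240.0°): x'=-0.0534, y'=-0.0445
  A=0.1734, B=-0.3848, C=(l²−L²−A²−y'²−z²)/(2L)=0.1041
  θ3 = atan2(B,A) + arccos(C/0.4221) = 0.1742

θ₁ = -0.0001, θ₂ = -0.3494, θ₃ = 0.1742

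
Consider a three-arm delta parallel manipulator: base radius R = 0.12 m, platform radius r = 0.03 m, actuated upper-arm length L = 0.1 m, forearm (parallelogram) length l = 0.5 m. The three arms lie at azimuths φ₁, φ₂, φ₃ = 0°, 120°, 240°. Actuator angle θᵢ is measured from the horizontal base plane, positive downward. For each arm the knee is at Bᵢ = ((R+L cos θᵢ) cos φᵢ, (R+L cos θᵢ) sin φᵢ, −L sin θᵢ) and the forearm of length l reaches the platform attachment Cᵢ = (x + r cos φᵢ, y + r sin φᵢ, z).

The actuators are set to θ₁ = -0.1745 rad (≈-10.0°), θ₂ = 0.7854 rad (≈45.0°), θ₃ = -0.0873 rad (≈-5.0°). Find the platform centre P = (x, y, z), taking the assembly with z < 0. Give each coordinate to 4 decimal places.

O1 = (0.1885·cos0.0°, 0.1885·sin0.0°, 0.0174) = (0.1885, 0.0000, 0.0174)
φ2=120.0°: virtual centre (-0.0804, 0.1392, -0.0707), radius l
O3 = (0.1896·cos240.0°, 0.1896·sin240.0°, 0.0087) = (-0.0948, -0.1642, 0.0087)
|O₂|²−|O₁|² = -0.0050;  |O₃|²−|O₁|² = 0.0002
linear system: -0.5377x+0.2784y = -0.0050−-0.1761z; -0.5666x+-0.3284y = 0.0002−-0.0173z
det = 0.3343;  x = 0.0047+-0.1874z,  y = -0.0088+0.2707z
sphere 1 gives Az²+Bz+C=0 with A=1.1084, B=0.0294, C=-0.2159;  B²−4AC=0.9579;  roots -0.4548, 0.4282;  negative root z = -0.4548
x = 0.0900, y = -0.1319

(0.0900, -0.1319, -0.4548)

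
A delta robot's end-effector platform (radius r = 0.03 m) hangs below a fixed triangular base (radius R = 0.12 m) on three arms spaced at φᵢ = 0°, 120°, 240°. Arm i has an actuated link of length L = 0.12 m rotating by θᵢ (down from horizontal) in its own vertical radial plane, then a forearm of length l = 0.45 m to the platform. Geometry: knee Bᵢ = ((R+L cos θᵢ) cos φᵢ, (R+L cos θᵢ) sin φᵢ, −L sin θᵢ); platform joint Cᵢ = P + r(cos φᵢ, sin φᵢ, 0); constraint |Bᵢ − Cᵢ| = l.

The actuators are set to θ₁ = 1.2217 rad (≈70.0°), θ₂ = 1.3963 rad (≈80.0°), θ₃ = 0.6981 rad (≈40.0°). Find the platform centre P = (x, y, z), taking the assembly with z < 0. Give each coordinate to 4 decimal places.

(-0.0293, -0.1053, -0.5198)

arm 1 at φ=0.0°: (R−r)+L cos θ1 = 0.1310;  centre 1 = (0.1310, 0.0000, -0.1128)
φ2=120.0°: virtual centre (-0.0554, 0.0960, -0.1182), radius l
centre 3 = (0.1819·cos240.0°, 0.1819·sin240.0°, -0.0771) = (-0.0910, -0.1576, -0.0771)
|centre ₂|²−|centre ₁|² = -0.0036;  |centre ₃|²−|centre ₁|² = 0.0092
plane₁₂: -0.3729x+0.1920y+-0.0108z = -0.0036
det = 0.2027;  x = -0.0030+0.0506z,  y = -0.0248+0.1548z
quadratic in z: (1.0265)z²+(0.2043)z+(-0.1712)=0, √Δ=0.8629 → z ∈ {-0.5198, 0.3208}; z = -0.5198 (taking z<0)
x = -0.0293, y = -0.1053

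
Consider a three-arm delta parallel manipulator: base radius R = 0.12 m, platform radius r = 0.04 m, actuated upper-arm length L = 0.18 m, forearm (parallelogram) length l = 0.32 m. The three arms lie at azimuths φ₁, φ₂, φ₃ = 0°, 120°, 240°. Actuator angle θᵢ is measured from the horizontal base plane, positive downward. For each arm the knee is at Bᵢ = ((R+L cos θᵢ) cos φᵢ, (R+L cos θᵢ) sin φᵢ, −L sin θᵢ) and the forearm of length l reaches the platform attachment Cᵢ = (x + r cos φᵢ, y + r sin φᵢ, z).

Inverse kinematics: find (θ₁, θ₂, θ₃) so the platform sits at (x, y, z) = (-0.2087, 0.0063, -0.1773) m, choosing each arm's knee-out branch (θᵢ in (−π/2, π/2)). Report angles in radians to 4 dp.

rotate P by −φ1: (-0.2087, 0.0063, -0.1773)
  A cos θ + B sin θ = C:  0.2887·cos θ + -0.1773·sin θ = -0.1245
  γ=atan2(-0.1773,0.2887)=-0.5507;  ψ=arccos(-0.3675)=1.9471;  θ1=γ+ψ≈1.3964
rotate P by −φ2: (0.1098, 0.1776, -0.1773)
  A cos θ + B sin θ = C:  -0.0298·cos θ + -0.1773·sin θ = 0.0171
  γ=atan2(-0.1773,-0.0298)=-1.7373;  ψ=arccos(0.0948)=1.4758;  θ2=γ+ψ≈-0.2615
rotate P by −φ3: (0.0989, -0.1839, -0.1773)
  A cos θ + B sin θ = C:  -0.0189·cos θ + -0.1773·sin θ = 0.0122
  θ3 = atan2(B,A) + arccos(C/0.1783) = -0.1746

θ₁ = 1.3964, θ₂ = -0.2615, θ₃ = -0.1746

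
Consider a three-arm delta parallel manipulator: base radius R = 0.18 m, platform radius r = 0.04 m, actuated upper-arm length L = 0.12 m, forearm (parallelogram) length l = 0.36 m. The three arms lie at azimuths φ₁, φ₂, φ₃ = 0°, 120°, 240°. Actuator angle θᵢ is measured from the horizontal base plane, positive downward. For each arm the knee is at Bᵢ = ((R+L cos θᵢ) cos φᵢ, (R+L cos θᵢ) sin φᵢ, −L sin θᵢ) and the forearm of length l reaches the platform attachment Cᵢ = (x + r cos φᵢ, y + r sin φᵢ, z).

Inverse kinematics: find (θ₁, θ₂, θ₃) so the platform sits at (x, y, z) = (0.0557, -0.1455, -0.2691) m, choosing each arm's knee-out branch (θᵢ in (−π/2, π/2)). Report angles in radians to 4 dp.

θ₁ = 0.0875, θ₂ = 1.3094, θ₃ = -0.2615

φ1=0.0° → target in arm frame (0.0557, -0.1455)
  e−x'=0.0843;  (l²−L²−(e−x')²−y'²−z²)/2L = 0.0605
  √(A²+B²)=0.2820;  θ1 = -1.2672+1.3547 ≈ 0.0875
φ2=120.0° → target in arm frame (-0.1539, 0.0245)
  e−x'=0.2939;  (l²−L²−(e−x')²−y'²−z²)/2L = -0.1840
  √(A²+B²)=0.3985;  θ2 = -0.7415+2.0509 ≈ 1.3094
rotate P by −φ3: (0.0982, 0.1210, -0.2691)
  A cos θ + B sin θ = C:  0.0418·cos θ + -0.2691·sin θ = 0.1100
  γ=atan2(-0.2691,0.0418)=-1.4165;  ψ=arccos(0.4039)=1.1551;  θ3=γ+ψ≈-0.2615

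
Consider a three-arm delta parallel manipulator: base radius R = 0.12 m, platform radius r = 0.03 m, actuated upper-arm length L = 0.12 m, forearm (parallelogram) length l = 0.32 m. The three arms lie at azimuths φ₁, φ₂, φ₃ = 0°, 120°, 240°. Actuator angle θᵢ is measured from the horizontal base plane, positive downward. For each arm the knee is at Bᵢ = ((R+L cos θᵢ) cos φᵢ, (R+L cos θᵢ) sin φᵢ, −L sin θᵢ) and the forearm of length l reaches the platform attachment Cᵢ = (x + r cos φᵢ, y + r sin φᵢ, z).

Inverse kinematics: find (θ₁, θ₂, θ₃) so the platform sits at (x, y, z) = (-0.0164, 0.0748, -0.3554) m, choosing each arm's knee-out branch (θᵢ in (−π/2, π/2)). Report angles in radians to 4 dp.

θ₁ = 0.9600, θ₂ = 0.5240, θ₃ = 1.1348

arm 1 (φ=0.0°): x'=-0.0164, y'=0.0748
  e−x'=0.1064;  (l²−L²−(e−x')²−y'²−z²)/2L = -0.2301
  √(A²+B²)=0.3710;  θ1 = -1.2799+2.2399 ≈ 0.9600
rotate P by −φ2: (0.0730, -0.0232, -0.3554)
  A cos θ + B sin θ = C:  0.0170·cos θ + -0.3554·sin θ = -0.1631
  θ2 = atan2(B,A) + arccos(C/0.3558) = 0.5240
rotate P by −φ3: (-0.0566, -0.0516, -0.3554)
  e−x'=0.1466;  (l²−L²−(e−x')²−y'²−z²)/2L = -0.2602
  γ=atan2(-0.3554,0.1466)=-1.1796;  ψ=arccos(-0.6769)=2.3144;  θ3=γ+ψ≈1.1348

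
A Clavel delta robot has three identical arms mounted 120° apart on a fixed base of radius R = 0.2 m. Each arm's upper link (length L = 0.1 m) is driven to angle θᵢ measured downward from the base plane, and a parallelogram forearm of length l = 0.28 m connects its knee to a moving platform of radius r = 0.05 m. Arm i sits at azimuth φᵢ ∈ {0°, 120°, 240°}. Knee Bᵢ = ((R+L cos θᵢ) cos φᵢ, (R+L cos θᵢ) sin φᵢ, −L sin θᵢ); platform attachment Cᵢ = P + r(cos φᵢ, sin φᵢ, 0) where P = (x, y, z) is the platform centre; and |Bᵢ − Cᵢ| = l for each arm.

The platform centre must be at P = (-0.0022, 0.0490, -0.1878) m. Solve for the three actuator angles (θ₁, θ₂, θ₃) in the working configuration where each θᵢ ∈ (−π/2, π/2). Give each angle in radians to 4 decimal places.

θ₁ = 0.5239, θ₂ = 0.0002, θ₃ = 0.8727

rotate P by −φ1: (-0.0022, 0.0490, -0.1878)
  A cos θ + B sin θ = C:  0.1522·cos θ + -0.1878·sin θ = 0.0378
  γ=atan2(-0.1878,0.1522)=-0.8897;  ψ=arccos(0.1565)=1.4137;  θ1=γ+ψ≈0.5239
arm 2 (φ=120.0°): x'=0.0435, y'=-0.0226
  A cos θ + B sin θ = C:  0.1065·cos θ + -0.1878·sin θ = 0.1064
  θ2 = atan2(B,A) + arccos(C/0.2159) = 0.0002
arm 3 (φ=240.0°): x'=-0.0413, y'=-0.0264
  A=0.1913, B=-0.1878, C=(l²−L²−A²−y'²−z²)/(2L)=-0.0209
  θ3 = atan2(B,A) + arccos(C/0.2681) = 0.8727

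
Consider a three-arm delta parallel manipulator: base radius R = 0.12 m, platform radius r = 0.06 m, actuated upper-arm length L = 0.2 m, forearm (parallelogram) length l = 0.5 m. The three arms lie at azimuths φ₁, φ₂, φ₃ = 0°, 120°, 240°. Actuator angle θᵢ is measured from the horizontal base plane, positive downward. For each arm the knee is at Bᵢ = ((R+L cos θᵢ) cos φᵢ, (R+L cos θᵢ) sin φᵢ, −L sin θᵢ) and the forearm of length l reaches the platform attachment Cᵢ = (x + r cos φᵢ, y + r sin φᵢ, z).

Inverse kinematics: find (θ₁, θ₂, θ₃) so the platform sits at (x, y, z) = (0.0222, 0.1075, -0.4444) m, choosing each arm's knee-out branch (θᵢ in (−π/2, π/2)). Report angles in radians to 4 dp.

arm 1 (φ=0.0°): x'=0.0222, y'=0.1075
  e−x'=0.0378;  (l²−L²−(e−x')²−y'²−z²)/2L = -0.0012
  γ=atan2(-0.4444,0.0378)=-1.4859;  ψ=arccos(-0.0027)=1.5735;  θ1=γ+ψ≈0.0875
φ2=120.0° → target in arm frame (0.0820, -0.0730)
  A=-0.0220, B=-0.4444, C=(l²−L²−A²−y'²−z²)/(2L)=0.0167
  γ=atan2(-0.4444,-0.0220)=-1.6203;  ψ=arccos(0.0376)=1.5331;  θ2=γ+ψ≈-0.0871
arm 3 (φ=240.0°): x'=-0.1042, y'=-0.0345
  e−x'=0.1642;  (l²−L²−(e−x')²−y'²−z²)/2L = -0.0391
  γ=atan2(-0.4444,0.1642)=-1.2169;  ψ=arccos(-0.0826)=1.6534;  θ3=γ+ψ≈0.4366

θ₁ = 0.0875, θ₂ = -0.0871, θ₃ = 0.4366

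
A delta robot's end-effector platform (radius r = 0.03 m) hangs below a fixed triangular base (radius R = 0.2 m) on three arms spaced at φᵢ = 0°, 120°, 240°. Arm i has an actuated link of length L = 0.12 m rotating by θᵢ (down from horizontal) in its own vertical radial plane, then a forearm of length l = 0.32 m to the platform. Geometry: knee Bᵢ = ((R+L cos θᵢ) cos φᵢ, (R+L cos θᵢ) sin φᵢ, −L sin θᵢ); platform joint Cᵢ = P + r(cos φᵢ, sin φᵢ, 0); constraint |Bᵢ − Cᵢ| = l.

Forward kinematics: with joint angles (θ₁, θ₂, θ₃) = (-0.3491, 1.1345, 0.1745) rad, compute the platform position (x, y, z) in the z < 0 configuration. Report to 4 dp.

φ1=0.0°: virtual centre (0.2828, 0.0000, 0.0410), radius l
arm 2 at φ=120.0°: e+L cos θ2 = 0.2207;  O2 = (-0.1104, 0.1911, -0.1088)
O3 = (0.2882·cos240.0°, 0.2882·sin240.0°, -0.0208) = (-0.1441, -0.2496, -0.0208)
eliminate P² terms by subtracting sphere 1 from 2 and 3
linear system: -0.7862x+0.3823y = -0.0211−-0.2996z; -0.8537x+-0.4991y = 0.0018−-0.1238z
Cramer: x(z) = 0.0137-0.2739z;  y(z) = -0.0271+0.2205z
sphere 1 gives Az²+Bz+C=0 with A=1.1236, B=0.0534, C=-0.0276;  B²−4AC=0.1268;  roots -0.1822, 0.1347;  negative root z = -0.1822
x = 0.0636, y = -0.0672

(0.0636, -0.0672, -0.1822)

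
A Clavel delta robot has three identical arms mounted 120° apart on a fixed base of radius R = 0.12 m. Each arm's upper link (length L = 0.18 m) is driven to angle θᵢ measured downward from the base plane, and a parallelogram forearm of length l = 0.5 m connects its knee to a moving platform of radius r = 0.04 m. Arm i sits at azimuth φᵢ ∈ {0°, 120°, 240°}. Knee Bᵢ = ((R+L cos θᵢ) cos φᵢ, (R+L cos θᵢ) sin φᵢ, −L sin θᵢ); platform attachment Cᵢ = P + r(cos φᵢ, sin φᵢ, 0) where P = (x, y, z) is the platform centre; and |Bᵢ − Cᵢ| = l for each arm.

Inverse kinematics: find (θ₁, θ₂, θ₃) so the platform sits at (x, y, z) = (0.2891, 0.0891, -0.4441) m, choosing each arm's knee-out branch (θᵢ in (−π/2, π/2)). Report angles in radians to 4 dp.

θ₁ = -0.2621, θ₂ = 0.8724, θ₃ = 1.2213

arm 1 (φ=0.0°): x'=0.2891, y'=0.0891
  A cos θ + B sin θ = C:  -0.2091·cos θ + -0.4441·sin θ = -0.0869
  θ1 = atan2(B,A) + arccos(C/0.4909) = -0.2621
arm 2 (φ=120.0°): x'=-0.0674, y'=-0.2949
  e−x'=0.1474;  (l²−L²−(e−x')²−y'²−z²)/2L = -0.2453
  √(A²+B²)=0.4679;  θ2 = -1.2504+2.1227 ≈ 0.8724
φ3=240.0° → target in arm frame (-0.2217, 0.2058)
  e−x'=0.3017;  (l²−L²−(e−x')²−y'²−z²)/2L = -0.3139
  θ3 = atan2(B,A) + arccos(C/0.5369) = 1.2213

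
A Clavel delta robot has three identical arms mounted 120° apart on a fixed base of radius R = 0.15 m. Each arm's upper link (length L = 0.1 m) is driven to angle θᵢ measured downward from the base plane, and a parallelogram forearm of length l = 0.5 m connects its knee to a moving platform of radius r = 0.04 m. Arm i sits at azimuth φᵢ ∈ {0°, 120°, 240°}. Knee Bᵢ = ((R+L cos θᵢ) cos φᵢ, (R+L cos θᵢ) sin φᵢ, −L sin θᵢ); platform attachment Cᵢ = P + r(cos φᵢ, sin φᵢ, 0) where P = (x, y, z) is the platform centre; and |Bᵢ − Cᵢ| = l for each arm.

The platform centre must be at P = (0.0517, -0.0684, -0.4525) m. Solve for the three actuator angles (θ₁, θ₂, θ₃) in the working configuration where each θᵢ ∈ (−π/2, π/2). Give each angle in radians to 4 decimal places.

arm 1 (φ=0.0°): x'=0.0517, y'=-0.0684
  e−x'=0.0583;  (l²−L²−(e−x')²−y'²−z²)/2L = 0.1358
  γ=atan2(-0.4525,0.0583)=-1.4427;  ψ=arccos(0.2977)=1.2685;  θ1=γ+ψ≈-0.1742
φ2=120.0° → target in arm frame (-0.0851, -0.0106)
  A=0.1951, B=-0.4525, C=(l²−L²−A²−y'²−z²)/(2L)=-0.0146
  √(A²+B²)=0.4928;  θ2 = -1.1637+1.6005 ≈ 0.4368
rotate P by −φ3: (0.0334, 0.0790, -0.4525)
  e−x'=0.0766;  (l²−L²−(e−x')²−y'²−z²)/2L = 0.1157
  θ3 = atan2(B,A) + arccos(C/0.4589) = -0.0871

θ₁ = -0.1742, θ₂ = 0.4368, θ₃ = -0.0871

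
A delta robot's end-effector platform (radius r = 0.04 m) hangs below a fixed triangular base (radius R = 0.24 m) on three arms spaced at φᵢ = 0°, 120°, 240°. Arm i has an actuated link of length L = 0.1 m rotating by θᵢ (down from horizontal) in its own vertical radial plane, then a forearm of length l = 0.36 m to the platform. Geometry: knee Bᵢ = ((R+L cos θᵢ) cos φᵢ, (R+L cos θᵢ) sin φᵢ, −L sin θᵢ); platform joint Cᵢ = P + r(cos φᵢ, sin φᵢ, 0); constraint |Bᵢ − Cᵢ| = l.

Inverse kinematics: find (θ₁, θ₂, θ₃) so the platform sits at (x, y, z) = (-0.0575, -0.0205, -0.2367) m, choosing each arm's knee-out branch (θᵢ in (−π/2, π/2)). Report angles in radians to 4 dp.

θ₁ = 0.8726, θ₂ = 0.2621, θ₃ = -0.1744

φ1=0.0° → target in arm frame (-0.0575, -0.0205)
  A=0.2575, B=-0.2367, C=(l²−L²−A²−y'²−z²)/(2L)=-0.0158
  γ=atan2(-0.2367,0.2575)=-0.7433;  ψ=arccos(-0.0451)=1.6159;  θ1=γ+ψ≈0.8726
rotate P by −φ2: (0.0110, 0.0600, -0.2367)
  A cos θ + B sin θ = C:  0.1890·cos θ + -0.2367·sin θ = 0.1212
  γ=atan2(-0.2367,0.1890)=-0.8970;  ψ=arccos(0.4002)=1.1590;  θ2=γ+ψ≈0.2621
rotate P by −φ3: (0.0465, -0.0395, -0.2367)
  A cos θ + B sin θ = C:  0.1535·cos θ + -0.2367·sin θ = 0.1922
  √(A²+B²)=0.2821;  θ3 = -0.9955+0.8211 ≈ -0.1744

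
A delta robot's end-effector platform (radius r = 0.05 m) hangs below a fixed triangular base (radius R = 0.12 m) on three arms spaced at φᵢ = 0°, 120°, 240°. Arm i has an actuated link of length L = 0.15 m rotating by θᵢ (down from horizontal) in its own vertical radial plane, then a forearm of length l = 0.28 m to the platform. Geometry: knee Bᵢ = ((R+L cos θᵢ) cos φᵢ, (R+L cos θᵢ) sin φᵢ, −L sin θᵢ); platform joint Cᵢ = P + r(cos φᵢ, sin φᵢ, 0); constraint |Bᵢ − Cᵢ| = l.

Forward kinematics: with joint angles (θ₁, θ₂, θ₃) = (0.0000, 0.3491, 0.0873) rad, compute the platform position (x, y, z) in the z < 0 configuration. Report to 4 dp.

(0.0205, -0.0218, -0.1952)

arm 1 at φ=0.0°: e+L cos θ1 = 0.2200;  centre 1 = (0.2200, 0.0000, 0.0000)
centre 2 = (0.2110·cos120.0°, 0.2110·sin120.0°, -0.0513) = (-0.1055, 0.1827, -0.0513)
centre 3 = (0.2194·cos240.0°, 0.2194·sin240.0°, -0.0131) = (-0.1097, -0.1900, -0.0131)
eliminate P² terms by subtracting sphere 1 from 2 and 3
[-0.6510 0.3654 -0.1026]·P = -0.0013;  [-0.6594 -0.3801 -0.0262]·P = -0.0001
det = 0.4883;  x = 0.0010+-0.0994z,  y = -0.0016+0.1037z
into |P−centre ₁|² = l²: 1.0206z² + 0.0432z + -0.0305 = 0;  Δ = 0.1262;  z = -0.1952 or 0.1529 → z<0 root = -0.1952
x = 0.0205, y = -0.0218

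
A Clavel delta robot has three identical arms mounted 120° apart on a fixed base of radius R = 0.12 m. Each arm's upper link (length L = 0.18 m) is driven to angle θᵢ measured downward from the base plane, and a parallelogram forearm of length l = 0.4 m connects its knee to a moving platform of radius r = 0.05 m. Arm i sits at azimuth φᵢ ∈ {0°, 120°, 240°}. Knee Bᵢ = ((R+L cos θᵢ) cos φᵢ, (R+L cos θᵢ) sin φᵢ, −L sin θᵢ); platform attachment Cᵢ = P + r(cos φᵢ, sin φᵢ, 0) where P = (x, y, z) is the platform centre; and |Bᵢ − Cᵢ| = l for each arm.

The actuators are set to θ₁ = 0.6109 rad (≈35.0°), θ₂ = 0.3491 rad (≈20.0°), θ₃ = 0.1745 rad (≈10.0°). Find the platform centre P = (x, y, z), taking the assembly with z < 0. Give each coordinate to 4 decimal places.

(-0.0689, -0.0281, -0.3811)

φ1=0.0°: virtual centre (0.2174, 0.0000, -0.1032), radius l
arm 2 at φ=120.0°: e+L cos θ2 = 0.2391;  O2 = (-0.1196, 0.2071, -0.0616)
arm 3 at φ=240.0°: e+L cos θ3 = 0.2473;  O3 = (-0.1236, -0.2141, -0.0313)
|O₂|²−|O₁|² = 0.0030;  |O₃|²−|O₁|² = 0.0042
linear system: -0.6740x+0.4142y = 0.0030−0.0834z; -0.6822x+-0.4283y = 0.0042−0.1440z
det = 0.5712;  x = -0.0053+0.1669z,  y = -0.0013+0.0704z
quadratic in z: (1.0328)z²+(0.1320)z+(-0.0997)=0, √Δ=0.6553 → z ∈ {-0.3811, 0.2533}; z = -0.3811 (taking z<0)
x = -0.0689, y = -0.0281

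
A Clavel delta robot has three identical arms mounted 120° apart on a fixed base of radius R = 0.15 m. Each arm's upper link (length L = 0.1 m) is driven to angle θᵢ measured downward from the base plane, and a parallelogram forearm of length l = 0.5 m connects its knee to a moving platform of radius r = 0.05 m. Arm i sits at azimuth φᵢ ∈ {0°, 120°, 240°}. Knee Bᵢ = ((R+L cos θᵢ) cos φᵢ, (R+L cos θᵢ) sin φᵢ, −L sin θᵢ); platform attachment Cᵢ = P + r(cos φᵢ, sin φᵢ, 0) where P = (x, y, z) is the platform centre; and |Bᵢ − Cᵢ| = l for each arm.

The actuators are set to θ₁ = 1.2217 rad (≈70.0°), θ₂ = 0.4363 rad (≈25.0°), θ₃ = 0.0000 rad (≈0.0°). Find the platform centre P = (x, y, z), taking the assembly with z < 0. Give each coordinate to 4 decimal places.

arm 1 at φ=0.0°: e+L cos θ1 = 0.1342;  centre 1 = (0.1342, 0.0000, -0.0940)
arm 2 at φ=120.0°: e+L cos θ2 = 0.1906;  centre 2 = (-0.0953, 0.1651, -0.0423)
centre 3 = (0.2000·cos240.0°, 0.2000·sin240.0°, 0.0000) = (-0.1000, -0.1732, 0.0000)
|centre ₂|²−|centre ₁|² = 0.0113;  |centre ₃|²−|centre ₁|² = 0.0132
linear system: -0.4590x+0.3302y = 0.0113−0.1034z; -0.4684x+-0.3464y = 0.0132−0.1879z
det = 0.3137;  x = -0.0263+0.3120z,  y = -0.0024+0.1206z
quadratic in z: (1.1119)z²+(0.0872)z+(-0.2154)=0, √Δ=0.9827 → z ∈ {-0.4811, 0.4027}; z = -0.4811 (taking z<0)
x = -0.1764, y = -0.0604

(-0.1764, -0.0604, -0.4811)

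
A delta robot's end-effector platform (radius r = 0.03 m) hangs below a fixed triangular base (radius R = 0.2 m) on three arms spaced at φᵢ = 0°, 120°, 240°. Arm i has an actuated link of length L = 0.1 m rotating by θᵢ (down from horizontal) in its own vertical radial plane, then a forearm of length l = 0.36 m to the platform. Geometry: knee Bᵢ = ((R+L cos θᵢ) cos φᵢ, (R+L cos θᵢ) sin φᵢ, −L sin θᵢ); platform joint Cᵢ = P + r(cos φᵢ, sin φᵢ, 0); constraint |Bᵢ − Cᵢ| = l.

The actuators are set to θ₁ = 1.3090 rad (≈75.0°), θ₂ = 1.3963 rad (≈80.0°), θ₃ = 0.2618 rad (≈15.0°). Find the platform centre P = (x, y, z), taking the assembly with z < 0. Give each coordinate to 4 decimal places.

(-0.0453, -0.0938, -0.3469)

φ1=0.0°: virtual centre (0.1959, 0.0000, -0.0966), radius l
arm 2 at φ=120.0°: (R−r)+L cos θ2 = 0.1874;  O2 = (-0.0937, 0.1623, -0.0985)
O3 = (0.2666·cos240.0°, 0.2666·sin240.0°, -0.0259) = (-0.1333, -0.2309, -0.0259)
subtract pairs → two planes through P
linear system: -0.5791x+0.3245y = -0.0029−-0.0038z; -0.6584x+-0.4618y = 0.0240−0.1414z
det = 0.4811;  x = -0.0134+0.0918z,  y = -0.0329+0.1754z
into |P−O₁|² = l²: 1.0392z² + 0.1432z + -0.0754 = 0;  Δ = 0.3338;  z = -0.3469 or 0.2091 → z<0 root = -0.3469
x = -0.0453, y = -0.0938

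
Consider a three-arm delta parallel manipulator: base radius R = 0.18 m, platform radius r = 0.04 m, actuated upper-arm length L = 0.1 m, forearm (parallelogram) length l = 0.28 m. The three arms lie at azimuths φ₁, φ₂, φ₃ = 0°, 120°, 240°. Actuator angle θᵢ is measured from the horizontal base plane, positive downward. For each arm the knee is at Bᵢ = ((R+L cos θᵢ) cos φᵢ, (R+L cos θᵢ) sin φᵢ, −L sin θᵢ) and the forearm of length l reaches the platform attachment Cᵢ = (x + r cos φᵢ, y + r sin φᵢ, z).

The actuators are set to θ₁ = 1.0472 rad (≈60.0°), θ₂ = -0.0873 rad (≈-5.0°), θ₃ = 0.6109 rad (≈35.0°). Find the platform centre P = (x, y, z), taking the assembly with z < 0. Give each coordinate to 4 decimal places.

(-0.0599, 0.0391, -0.2068)

arm 1 at φ=0.0°: e+L cos θ1 = 0.1900;  O1 = (0.1900, 0.0000, -0.0866)
φ2=120.0°: virtual centre (-0.1198, 0.2075, 0.0087), radius l
arm 3 at φ=240.0°: e+L cos θ3 = 0.2219;  O3 = (-0.1110, -0.1922, -0.0574)
|O₂|²−|O₁|² = 0.0139;  |O₃|²−|O₁|² = 0.0089
plane₁₂: -0.6196x+0.4150y+0.1906z = 0.0139
det = 0.4880;  x = -0.0185+0.1999z,  y = 0.0058+-0.1609z
into |P−O₁|² = l²: 1.0659z² + 0.0880z + -0.0274 = 0;  Δ = 0.1245;  z = -0.2068 or 0.1242 → z<0 root = -0.2068
x = -0.0599, y = 0.0391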